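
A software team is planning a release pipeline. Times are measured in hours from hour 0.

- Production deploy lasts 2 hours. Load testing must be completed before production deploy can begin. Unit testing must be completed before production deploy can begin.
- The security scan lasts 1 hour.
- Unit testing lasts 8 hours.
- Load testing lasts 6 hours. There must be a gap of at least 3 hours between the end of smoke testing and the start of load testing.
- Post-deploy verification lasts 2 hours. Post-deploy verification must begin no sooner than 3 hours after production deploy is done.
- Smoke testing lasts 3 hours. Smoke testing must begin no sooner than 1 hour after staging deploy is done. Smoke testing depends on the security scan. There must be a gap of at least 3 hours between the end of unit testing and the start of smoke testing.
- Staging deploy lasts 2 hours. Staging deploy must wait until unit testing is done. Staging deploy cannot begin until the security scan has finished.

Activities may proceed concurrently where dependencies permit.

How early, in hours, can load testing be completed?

23

The security scan has no prerequisites, so it starts at hour 0 and finishes at hour 1.
Unit testing can start immediately at hour 0; it finishes at hour 8.
Staging deploy has to wait for unit testing (finishes hour 8); the security scan (finishes hour 1). The latest of these is hour 8, so staging deploy runs hour 8 to 8 + 2 = hour 10.
Smoke testing cannot start until staging deploy (finishes hour 10, plus 1-hour gap → hour 11); the security scan (finishes hour 1); unit testing (finishes hour 8, plus 3-hour gap → hour 11). The controlling bound is hour 11, so smoke testing finishes at 11 + 3 = hour 14.
Load testing waits on smoke testing (finishes hour 14, plus 3-hour gap → hour 17), so it starts at hour 17 and finishes at 17 + 6 = hour 23.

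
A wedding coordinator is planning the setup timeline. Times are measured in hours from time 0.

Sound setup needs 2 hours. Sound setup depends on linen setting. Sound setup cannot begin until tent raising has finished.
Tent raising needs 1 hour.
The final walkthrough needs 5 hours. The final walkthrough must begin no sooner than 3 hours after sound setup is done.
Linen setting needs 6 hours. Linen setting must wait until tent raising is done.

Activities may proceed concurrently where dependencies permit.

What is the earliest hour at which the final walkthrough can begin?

Tent raising has no prerequisites, so it starts at hour 0 and finishes at hour 1.
Linen setting cannot begin until tent raising (finishes hour 1). It runs from hour 1 to 1 + 6 = hour 7.
Sound setup cannot start until linen setting (finishes hour 7); tent raising (finishes hour 1). The controlling bound is hour 7, so sound setup finishes at 7 + 2 = hour 9.
The final walkthrough waits on sound setup (finishes hour 9, plus 3-hour gap → hour 12), so the earliest it can start is hour 12.

12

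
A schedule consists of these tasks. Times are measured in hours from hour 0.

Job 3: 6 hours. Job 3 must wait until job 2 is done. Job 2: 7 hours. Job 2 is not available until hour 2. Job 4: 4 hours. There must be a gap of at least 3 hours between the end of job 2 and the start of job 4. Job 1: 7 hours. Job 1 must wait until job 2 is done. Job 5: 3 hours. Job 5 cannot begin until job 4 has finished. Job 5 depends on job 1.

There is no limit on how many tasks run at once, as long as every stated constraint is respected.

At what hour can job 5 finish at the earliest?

Job 2 cannot begin until its own release at hour 2. It runs from hour 2 to 2 + 7 = hour 9.
Job 4 waits on job 2 (finishes hour 9, plus 3-hour gap → hour 12), so it starts at hour 12 and finishes at 12 + 4 = hour 16.
Job 1 waits on job 2 (finishes hour 9), so it starts at hour 9 and finishes at 9 + 7 = hour 16.
Job 5 needs all of job 4 (finishes hour 16); job 1 (finishes hour 16). That puts its earliest start at hour 16; it finishes at 16 + 3 = hour 19.

19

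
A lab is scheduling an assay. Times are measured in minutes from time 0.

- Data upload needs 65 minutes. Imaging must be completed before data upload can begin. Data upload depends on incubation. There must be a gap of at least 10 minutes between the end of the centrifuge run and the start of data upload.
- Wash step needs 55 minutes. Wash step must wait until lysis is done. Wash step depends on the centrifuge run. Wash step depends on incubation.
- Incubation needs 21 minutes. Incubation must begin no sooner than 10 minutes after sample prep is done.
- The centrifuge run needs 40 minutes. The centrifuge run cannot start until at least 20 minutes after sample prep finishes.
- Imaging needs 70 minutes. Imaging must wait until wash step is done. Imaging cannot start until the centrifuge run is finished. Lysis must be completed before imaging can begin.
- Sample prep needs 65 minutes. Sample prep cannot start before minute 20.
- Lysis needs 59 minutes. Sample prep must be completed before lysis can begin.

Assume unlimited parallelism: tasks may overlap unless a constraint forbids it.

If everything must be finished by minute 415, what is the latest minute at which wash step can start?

225

Data upload has no dependents, so it just needs to finish by minute 415. Starting by 415 − 65 = minute 350 achieves that.
Since data upload (must start by minute 350) depends on it, imaging must finish by minute 350. Backing off its 70-minute duration gives a latest start of minute 280.
Wash step must finish before imaging (must start by minute 280). With a 55-minute duration, wash step must start by 280 − 55 = minute 225.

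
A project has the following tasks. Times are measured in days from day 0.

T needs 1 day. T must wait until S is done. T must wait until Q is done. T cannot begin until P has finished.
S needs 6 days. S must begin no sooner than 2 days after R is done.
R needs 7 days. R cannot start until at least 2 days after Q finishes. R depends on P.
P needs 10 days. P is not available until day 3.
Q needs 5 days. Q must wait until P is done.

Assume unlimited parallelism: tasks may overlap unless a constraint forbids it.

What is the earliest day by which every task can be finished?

After its own release at day 3, P can start at day 3 and finishes at day 13.
Q waits on P (finishes day 13), so it starts at day 13 and finishes at 13 + 5 = day 18.
R has to wait for Q (finishes day 18, plus 2-day gap → day 20); P (finishes day 13). The latest of these is day 20, so R runs day 20 to 20 + 7 = day 27.
After R (finishes day 27, plus 2-day gap → day 29), S can start at day 29 and finishes at day 35.
T has to wait for S (finishes day 35); Q (finishes day 18); P (finishes day 13). The latest of these is day 35, so T runs day 35 to 35 + 1 = day 36.
All tasks are finished once the last one completes. Finish times: P at 13, Q at 18, R at 27, S at 35, T at 36. The latest is day 36.

36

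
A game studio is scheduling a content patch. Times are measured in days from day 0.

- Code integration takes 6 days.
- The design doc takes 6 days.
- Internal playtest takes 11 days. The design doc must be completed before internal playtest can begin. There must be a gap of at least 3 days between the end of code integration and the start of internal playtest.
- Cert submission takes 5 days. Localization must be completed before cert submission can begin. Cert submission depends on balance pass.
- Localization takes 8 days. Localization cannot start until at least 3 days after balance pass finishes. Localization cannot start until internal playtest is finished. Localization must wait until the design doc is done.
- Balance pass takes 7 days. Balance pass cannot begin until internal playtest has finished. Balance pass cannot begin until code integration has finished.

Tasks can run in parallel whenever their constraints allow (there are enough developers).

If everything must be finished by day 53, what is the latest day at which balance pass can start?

Cert submission has no dependents, so it just needs to finish by day 53. Starting by 53 − 5 = day 48 achieves that.
Localization feeds into cert submission (must start by day 48); so localization must finish by day 48 and therefore start by day 40.
Balance pass must finish in time for localization (must start by day 40, minus 3-day gap → day 37); cert submission (must start by day 48). The tightest is day 37, so balance pass must start by 37 − 7 = day 30.

30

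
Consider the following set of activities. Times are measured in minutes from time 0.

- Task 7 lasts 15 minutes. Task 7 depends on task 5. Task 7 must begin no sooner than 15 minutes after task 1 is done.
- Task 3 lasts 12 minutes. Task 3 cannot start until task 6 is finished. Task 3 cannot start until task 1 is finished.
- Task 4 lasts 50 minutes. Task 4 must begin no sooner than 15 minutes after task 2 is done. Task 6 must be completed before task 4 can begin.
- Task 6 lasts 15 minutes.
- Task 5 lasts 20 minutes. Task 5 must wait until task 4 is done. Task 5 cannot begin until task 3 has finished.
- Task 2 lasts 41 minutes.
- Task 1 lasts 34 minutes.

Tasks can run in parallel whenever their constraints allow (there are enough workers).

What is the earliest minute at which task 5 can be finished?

126

Nothing blocks task 6, so it runs from minute 0 to minute 15.
Task 2 can start immediately at minute 0; it finishes at minute 41.
Task 4 needs all of task 2 (finishes minute 41, plus 15-minute gap → minute 56); task 6 (finishes minute 15). That puts its earliest start at minute 56; it finishes at 56 + 50 = minute 106.
Task 1 can start immediately at minute 0; it finishes at minute 34.
Task 3 cannot start until task 6 (finishes minute 15); task 1 (finishes minute 34). The controlling bound is minute 34, so task 3 finishes at 34 + 12 = minute 46.
Task 5 cannot start until task 4 (finishes minute 106); task 3 (finishes minute 46). The controlling bound is minute 106, so task 5 finishes at 106 + 20 = minute 126.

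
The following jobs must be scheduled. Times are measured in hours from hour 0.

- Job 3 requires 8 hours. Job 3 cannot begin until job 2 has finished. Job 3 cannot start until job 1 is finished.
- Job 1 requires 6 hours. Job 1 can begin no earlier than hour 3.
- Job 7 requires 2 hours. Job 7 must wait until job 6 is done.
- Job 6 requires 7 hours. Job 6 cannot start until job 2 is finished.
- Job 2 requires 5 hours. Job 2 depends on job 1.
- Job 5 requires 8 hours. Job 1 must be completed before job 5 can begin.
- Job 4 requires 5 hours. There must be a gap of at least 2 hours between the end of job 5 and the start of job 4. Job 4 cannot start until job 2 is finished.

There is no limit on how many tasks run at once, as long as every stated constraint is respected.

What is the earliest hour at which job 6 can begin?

Job 1 waits on its own release at hour 3, so it starts at hour 3 and finishes at 3 + 6 = hour 9.
Job 2 waits on job 1 (finishes hour 9), so it starts at hour 9 and finishes at 9 + 5 = hour 14.
Job 6 waits on job 2 (finishes hour 14), so the earliest it can start is hour 14.

14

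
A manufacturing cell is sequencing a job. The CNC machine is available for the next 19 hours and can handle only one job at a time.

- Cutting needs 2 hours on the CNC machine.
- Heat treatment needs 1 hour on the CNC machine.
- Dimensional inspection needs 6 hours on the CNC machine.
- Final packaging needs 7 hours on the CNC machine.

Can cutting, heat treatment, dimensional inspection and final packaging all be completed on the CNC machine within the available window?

Yes

Running back to back, the jobs need 2 + 1 + 6 + 7 = 16 hours on the CNC machine.
Since 16 ≤ 19, they fit within the window.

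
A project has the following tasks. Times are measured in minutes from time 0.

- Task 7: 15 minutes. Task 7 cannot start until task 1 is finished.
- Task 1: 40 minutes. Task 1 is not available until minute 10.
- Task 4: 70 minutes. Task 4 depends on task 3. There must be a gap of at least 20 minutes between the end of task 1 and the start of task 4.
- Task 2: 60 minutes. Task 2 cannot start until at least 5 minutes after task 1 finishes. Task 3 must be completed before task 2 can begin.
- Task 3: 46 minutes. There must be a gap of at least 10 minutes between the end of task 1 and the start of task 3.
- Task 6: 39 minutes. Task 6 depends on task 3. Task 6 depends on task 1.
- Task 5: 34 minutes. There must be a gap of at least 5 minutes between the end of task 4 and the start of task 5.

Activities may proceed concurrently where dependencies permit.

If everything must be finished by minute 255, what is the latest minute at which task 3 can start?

Task 2 must finish by minute 255; it takes 60 minutes, so it must start by 255 − 60 = minute 195.
To finish by minute 255, task 5 (duration 34) must start no later than minute 221.
Task 4 must finish before task 5 (must start by minute 221, minus 5-minute gap → minute 216). With a 70-minute duration, task 4 must start by 216 − 70 = minute 146.
Nothing follows task 6; the deadline of minute 255 is its only limit. It must start by 255 − 39 = minute 216.
Task 3 feeds task 2 (must start by minute 195); task 4 (must start by minute 146); task 6 (must start by minute 216). Taking the minimum, task 3 must finish by minute 146 and start by 146 − 46 = minute 100.

100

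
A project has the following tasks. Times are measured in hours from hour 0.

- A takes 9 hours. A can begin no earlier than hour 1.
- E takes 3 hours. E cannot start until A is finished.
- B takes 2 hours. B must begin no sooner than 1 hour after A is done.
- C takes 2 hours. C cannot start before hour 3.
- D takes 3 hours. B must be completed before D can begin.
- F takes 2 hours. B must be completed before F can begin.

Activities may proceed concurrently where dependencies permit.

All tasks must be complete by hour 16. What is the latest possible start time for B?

11

D must finish by hour 16; it takes 3 hours, so it must start by 16 − 3 = hour 13.
F has no dependents, so it just needs to finish by hour 16. Starting by 16 − 2 = hour 14 achieves that.
B must finish in time for D (must start by hour 13); F (must start by hour 14). The tightest is hour 13, so B must start by 13 − 2 = hour 11.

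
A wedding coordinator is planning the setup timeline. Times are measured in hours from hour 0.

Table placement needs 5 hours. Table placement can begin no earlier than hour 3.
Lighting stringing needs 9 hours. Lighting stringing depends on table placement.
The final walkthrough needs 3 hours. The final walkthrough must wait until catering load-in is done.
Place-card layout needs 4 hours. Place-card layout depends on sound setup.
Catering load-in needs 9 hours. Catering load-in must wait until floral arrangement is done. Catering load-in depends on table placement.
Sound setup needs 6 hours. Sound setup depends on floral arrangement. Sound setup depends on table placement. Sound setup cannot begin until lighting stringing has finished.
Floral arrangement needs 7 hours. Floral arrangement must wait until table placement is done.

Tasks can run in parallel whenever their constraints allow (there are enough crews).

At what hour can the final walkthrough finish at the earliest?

27

Table placement cannot begin until its own release at hour 3. It runs from hour 3 to 3 + 5 = hour 8.
After table placement (finishes hour 8), floral arrangement can start at hour 8 and finishes at hour 15.
Catering load-in needs all of floral arrangement (finishes hour 15); table placement (finishes hour 8). That puts its earliest start at hour 15; it finishes at 15 + 9 = hour 24.
After catering load-in (finishes hour 24), the final walkthrough can start at hour 24 and finishes at hour 27.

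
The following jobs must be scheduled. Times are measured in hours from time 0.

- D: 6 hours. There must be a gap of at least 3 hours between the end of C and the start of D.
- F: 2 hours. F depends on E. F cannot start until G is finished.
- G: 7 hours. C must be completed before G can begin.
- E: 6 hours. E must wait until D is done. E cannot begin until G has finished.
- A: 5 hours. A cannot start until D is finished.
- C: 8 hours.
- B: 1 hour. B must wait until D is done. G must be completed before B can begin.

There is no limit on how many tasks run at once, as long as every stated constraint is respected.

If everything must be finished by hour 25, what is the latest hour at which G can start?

B has no dependents, so it just needs to finish by hour 25. Starting by 25 − 1 = hour 24 achieves that.
F has no dependents, so it just needs to finish by hour 25. Starting by 25 − 2 = hour 23 achieves that.
Since F (must start by hour 23) depends on it, E must finish by hour 23. Backing off its 6-hour duration gives a latest start of hour 17.
G must finish in time for B (must start by hour 24); E (must start by hour 17); F (must start by hour 23). The tightest is hour 17, so G must start by 17 − 7 = hour 10.

10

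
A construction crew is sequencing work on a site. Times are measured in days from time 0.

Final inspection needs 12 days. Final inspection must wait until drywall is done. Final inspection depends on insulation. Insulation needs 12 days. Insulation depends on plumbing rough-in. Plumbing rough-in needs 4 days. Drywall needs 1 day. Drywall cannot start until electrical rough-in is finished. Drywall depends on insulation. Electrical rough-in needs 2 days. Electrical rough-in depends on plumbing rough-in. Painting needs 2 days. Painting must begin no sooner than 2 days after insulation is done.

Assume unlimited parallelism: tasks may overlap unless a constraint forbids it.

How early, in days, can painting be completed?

20

Plumbing rough-in has no prerequisites, so it starts at day 0 and finishes at day 4.
After plumbing rough-in (finishes day 4), insulation can start at day 4 and finishes at day 16.
After insulation (finishes day 16, plus 2-day gap → day 18), painting can start at day 18 and finishes at day 20.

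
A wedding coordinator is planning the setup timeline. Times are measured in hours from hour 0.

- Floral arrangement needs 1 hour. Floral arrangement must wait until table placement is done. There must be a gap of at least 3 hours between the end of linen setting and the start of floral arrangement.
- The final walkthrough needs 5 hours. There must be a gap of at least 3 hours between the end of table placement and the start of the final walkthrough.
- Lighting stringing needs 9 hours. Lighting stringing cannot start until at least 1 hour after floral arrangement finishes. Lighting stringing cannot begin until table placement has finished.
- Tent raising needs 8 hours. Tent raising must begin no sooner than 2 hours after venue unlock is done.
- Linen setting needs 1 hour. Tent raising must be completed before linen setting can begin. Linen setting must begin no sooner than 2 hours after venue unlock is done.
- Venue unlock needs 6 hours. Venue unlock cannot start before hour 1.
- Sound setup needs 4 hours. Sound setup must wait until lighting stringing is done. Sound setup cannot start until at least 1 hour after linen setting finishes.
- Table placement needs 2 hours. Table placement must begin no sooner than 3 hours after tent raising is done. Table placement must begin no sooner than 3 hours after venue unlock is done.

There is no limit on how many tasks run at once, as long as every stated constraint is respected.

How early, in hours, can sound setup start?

33

Venue unlock cannot begin until its own release at hour 1. It runs from hour 1 to 1 + 6 = hour 7.
Tent raising cannot begin until venue unlock (finishes hour 7, plus 2-hour gap → hour 9). It runs from hour 9 to 9 + 8 = hour 17.
For linen setting: tent raising (finishes hour 17); venue unlock (finishes hour 7, plus 2-hour gap → hour 9). Taking the maximum gives a start of hour 17, and it finishes at 17 + 1 = hour 18.
Table placement has to wait for tent raising (finishes hour 17, plus 3-hour gap → hour 20); venue unlock (finishes hour 7, plus 3-hour gap → hour 10). The latest of these is hour 20, so table placement runs hour 20 to 20 + 2 = hour 22.
For floral arrangement: table placement (finishes hour 22); linen setting (finishes hour 18, plus 3-hour gap → hour 21). Taking the maximum gives a start of hour 22, and it finishes at 22 + 1 = hour 23.
For lighting stringing: floral arrangement (finishes hour 23, plus 1-hour gap → hour 24); table placement (finishes hour 22). Taking the maximum gives a start of hour 24, and it finishes at 24 + 9 = hour 33.
Sound setup waits on lighting stringing (finishes hour 33); linen setting (finishes hour 18, plus 1-hour gap → hour 19). The latest of these is hour 33, which is the earliest sound setup can start.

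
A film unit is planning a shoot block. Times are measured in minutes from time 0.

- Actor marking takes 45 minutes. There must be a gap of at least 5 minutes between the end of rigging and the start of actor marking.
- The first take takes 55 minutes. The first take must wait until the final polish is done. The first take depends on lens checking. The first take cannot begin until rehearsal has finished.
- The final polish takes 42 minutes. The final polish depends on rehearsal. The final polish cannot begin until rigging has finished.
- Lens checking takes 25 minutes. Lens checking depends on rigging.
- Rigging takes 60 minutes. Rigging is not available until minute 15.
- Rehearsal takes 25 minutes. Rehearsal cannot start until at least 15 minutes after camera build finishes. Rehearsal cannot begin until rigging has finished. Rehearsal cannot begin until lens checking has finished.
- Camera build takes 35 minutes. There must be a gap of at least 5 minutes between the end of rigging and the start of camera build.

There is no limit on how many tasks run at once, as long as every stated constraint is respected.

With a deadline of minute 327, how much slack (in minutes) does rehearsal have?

75

Rigging waits on its own release at minute 15, so it starts at minute 15 and finishes at 15 + 60 = minute 75.
After rigging (finishes minute 75), lens checking can start at minute 75 and finishes at minute 100.
Camera build waits on rigging (finishes minute 75, plus 5-minute gap → minute 80), so it starts at minute 80 and finishes at 80 + 35 = minute 115.
For rehearsal: camera build (finishes minute 115, plus 15-minute gap → minute 130); rigging (finishes minute 75); lens checking (finishes minute 100). Taking the maximum gives a start of minute 130, and it finishes at 130 + 25 = minute 155.

Working backward from the deadline:
The first take must finish by minute 327; it takes 55 minutes, so it must start by 327 − 55 = minute 272.
The final polish feeds into the first take (must start by minute 272); so the final polish must finish by minute 272 and therefore start by minute 230.
Rehearsal must finish in time for the final polish (must start by minute 230); the first take (must start by minute 272). The tightest is minute 230, so rehearsal must start by 230 − 25 = minute 205.
So rehearsal can start as early as minute 130 and as late as minute 205, giving 205 − 130 = 75 minutes of slack.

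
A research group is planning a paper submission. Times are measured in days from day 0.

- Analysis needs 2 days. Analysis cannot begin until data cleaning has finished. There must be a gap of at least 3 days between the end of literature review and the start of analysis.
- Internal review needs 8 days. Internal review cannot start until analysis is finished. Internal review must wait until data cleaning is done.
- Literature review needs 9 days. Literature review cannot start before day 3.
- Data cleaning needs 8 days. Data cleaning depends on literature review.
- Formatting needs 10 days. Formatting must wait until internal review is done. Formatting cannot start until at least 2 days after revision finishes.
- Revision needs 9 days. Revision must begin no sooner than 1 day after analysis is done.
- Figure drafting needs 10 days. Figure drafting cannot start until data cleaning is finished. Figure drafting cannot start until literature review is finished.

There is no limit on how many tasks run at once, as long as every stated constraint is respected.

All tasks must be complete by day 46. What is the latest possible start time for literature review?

Formatting must finish by day 46; it takes 10 days, so it must start by 46 − 10 = day 36.
Internal review must finish before formatting (must start by day 36). With an 8-day duration, internal review must start by 36 − 8 = day 28.
Revision must finish before formatting (must start by day 36, minus 2-day gap → day 34). With a 9-day duration, revision must start by 34 − 9 = day 25.
Analysis has several dependents: internal review (must start by day 28); revision (must start by day 25, minus 1-day gap → day 24). The earliest of those limits is day 24, so analysis must start by 24 − 2 = day 22.
Figure drafting has no dependents, so it just needs to finish by day 46. Starting by 46 − 10 = day 36 achieves that.
Data cleaning feeds analysis (must start by day 22); figure drafting (must start by day 36); internal review (must start by day 28). Taking the minimum, data cleaning must finish by day 22 and start by 22 − 8 = day 14.
For literature review: data cleaning (must start by day 14); analysis (must start by day 22, minus 3-day gap → day 19); figure drafting (must start by day 36). The most restrictive is day 14; with a 9-day duration, literature review must start by day 5.

5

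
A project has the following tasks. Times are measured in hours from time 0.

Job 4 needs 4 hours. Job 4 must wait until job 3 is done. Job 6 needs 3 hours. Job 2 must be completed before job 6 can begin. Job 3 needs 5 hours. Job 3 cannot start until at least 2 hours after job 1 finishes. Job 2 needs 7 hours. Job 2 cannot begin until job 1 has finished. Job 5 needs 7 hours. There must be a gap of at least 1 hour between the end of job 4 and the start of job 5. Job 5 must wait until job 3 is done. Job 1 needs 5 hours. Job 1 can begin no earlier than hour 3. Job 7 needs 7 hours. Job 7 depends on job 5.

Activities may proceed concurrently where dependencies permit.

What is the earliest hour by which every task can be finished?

34

After its own release at hour 3, job 1 can start at hour 3 and finishes at hour 8.
Job 3 cannot begin until job 1 (finishes hour 8, plus 2-hour gap → hour 10). It runs from hour 10 to 10 + 5 = hour 15.
Job 4 waits on job 3 (finishes hour 15), so it starts at hour 15 and finishes at 15 + 4 = hour 19.
For job 5: job 4 (finishes hour 19, plus 1-hour gap → hour 20); job 3 (finishes hour 15). Taking the maximum gives a start of hour 20, and it finishes at 20 + 7 = hour 27.
After job 5 (finishes hour 27), job 7 can start at hour 27 and finishes at hour 34.
Job 2 waits on job 1 (finishes hour 8), so it starts at hour 8 and finishes at 8 + 7 = hour 15.
After job 2 (finishes hour 15), job 6 can start at hour 15 and finishes at hour 18.
All tasks are finished once the last one completes. Finish times: Job 1 at 8, Job 2 at 15, Job 3 at 15, Job 4 at 19, Job 5 at 27, Job 6 at 18, Job 7 at 34. The latest is hour 34.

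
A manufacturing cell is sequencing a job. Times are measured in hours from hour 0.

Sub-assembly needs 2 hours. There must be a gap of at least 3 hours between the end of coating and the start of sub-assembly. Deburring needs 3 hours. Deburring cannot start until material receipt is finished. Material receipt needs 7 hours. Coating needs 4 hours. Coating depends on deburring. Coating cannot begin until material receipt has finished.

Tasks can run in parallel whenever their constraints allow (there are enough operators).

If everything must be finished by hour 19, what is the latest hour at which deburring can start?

7

Sub-assembly has no dependents, so it just needs to finish by hour 19. Starting by 19 − 2 = hour 17 achieves that.
Coating has to be done before sub-assembly (must start by hour 17, minus 3-hour gap → hour 14). That means finishing by hour 14, i.e. starting by 14 − 4 = hour 10.
Deburring has to be done before coating (must start by hour 10). That means finishing by hour 10, i.e. starting by 10 − 3 = hour 7.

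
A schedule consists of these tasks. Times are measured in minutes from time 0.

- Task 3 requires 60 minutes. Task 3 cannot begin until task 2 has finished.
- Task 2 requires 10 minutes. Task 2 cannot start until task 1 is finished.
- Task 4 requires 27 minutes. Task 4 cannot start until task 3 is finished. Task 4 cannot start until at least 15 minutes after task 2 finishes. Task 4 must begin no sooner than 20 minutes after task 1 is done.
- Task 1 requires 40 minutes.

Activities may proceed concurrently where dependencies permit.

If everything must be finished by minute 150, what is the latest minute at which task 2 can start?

53

Task 4 has no dependents, so it just needs to finish by minute 150. Starting by 150 − 27 = minute 123 achieves that.
Task 3 feeds into task 4 (must start by minute 123); so task 3 must finish by minute 123 and therefore start by minute 63.
For task 2: task 3 (must start by minute 63); task 4 (must start by minute 123, minus 15-minute gap → minute 108). The most restrictive is minute 63; with a 10-minute duration, task 2 must start by minute 53.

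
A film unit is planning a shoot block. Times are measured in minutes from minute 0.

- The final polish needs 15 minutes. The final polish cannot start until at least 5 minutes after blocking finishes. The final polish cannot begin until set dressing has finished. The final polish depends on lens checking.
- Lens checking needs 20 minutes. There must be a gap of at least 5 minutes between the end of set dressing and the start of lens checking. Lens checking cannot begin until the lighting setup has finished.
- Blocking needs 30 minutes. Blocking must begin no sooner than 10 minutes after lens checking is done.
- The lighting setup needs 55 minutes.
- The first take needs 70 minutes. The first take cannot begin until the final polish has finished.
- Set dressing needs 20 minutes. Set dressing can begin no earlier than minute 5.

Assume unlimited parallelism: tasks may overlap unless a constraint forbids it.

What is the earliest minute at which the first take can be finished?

205

Nothing blocks the lighting setup, so it runs from minute 0 to minute 55.
Set dressing waits on its own release at minute 5, so it starts at minute 5 and finishes at 5 + 20 = minute 25.
Lens checking has to wait for set dressing (finishes minute 25, plus 5-minute gap → minute 30); the lighting setup (finishes minute 55). The latest of these is minute 55, so lens checking runs minute 55 to 55 + 20 = minute 75.
Blocking cannot begin until lens checking (finishes minute 75, plus 10-minute gap → minute 85). It runs from minute 85 to 85 + 30 = minute 115.
The final polish needs all of blocking (finishes minute 115, plus 5-minute gap → minute 120); set dressing (finishes minute 25); lens checking (finishes minute 75). That puts its earliest start at minute 120; it finishes at 120 + 15 = minute 135.
The first take cannot begin until the final polish (finishes minute 135). It runs from minute 135 to 135 + 70 = minute 205.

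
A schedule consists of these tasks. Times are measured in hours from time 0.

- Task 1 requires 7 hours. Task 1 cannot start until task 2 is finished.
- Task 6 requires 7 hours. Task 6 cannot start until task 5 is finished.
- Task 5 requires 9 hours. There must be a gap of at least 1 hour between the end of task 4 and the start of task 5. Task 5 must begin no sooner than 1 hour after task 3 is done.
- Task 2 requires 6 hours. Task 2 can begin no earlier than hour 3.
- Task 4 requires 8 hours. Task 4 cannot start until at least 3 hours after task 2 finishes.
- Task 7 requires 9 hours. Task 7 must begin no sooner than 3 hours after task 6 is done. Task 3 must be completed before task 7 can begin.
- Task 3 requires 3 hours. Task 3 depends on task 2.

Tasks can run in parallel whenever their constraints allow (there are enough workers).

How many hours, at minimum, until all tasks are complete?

49

Task 2 waits on its own release at hour 3, so it starts at hour 3 and finishes at 3 + 6 = hour 9.
After task 2 (finishes hour 9, plus 3-hour gap → hour 12), task 4 can start at hour 12 and finishes at hour 20.
Task 3 cannot begin until task 2 (finishes hour 9). It runs from hour 9 to 9 + 3 = hour 12.
Task 5 cannot start until task 4 (finishes hour 20, plus 1-hour gap → hour 21); task 3 (finishes hour 12, plus 1-hour gap → hour 13). The controlling bound is hour 21, so task 5 finishes at 21 + 9 = hour 30.
Task 6 cannot begin until task 5 (finishes hour 30). It runs from hour 30 to 30 + 7 = hour 37.
For task 7: task 6 (finishes hour 37, plus 3-hour gap → hour 40); task 3 (finishes hour 12). Taking the maximum gives a start of hour 40, and it finishes at 40 + 9 = hour 49.
Task 1 waits on task 2 (finishes hour 9), so it starts at hour 9 and finishes at 9 + 7 = hour 16.
All tasks are finished once the last one completes. Finish times: Task 1 at 16, Task 2 at 9, Task 3 at 12, Task 4 at 20, Task 5 at 30, Task 6 at 37, Task 7 at 49. The latest is hour 49.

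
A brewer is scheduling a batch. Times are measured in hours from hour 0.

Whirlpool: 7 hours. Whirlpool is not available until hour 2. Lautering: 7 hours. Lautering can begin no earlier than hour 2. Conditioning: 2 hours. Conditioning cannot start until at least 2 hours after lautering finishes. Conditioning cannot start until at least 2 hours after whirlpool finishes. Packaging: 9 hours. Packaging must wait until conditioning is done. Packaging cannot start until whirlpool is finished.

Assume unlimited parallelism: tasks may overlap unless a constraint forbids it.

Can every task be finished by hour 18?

No

Whirlpool cannot begin until its own release at hour 2. It runs from hour 2 to 2 + 7 = hour 9.
After its own release at hour 2, lautering can start at hour 2 and finishes at hour 9.
For conditioning: lautering (finishes hour 9, plus 2-hour gap → hour 11); whirlpool (finishes hour 9, plus 2-hour gap → hour 11). Taking the maximum gives a start of hour 11, and it finishes at 11 + 2 = hour 13.
Packaging has to wait for conditioning (finishes hour 13); whirlpool (finishes hour 9). The latest of these is hour 13, so packaging runs hour 13 to 13 + 9 = hour 22.
The earliest everything can be done is hour 22, which is after the deadline of 18, so it is not possible.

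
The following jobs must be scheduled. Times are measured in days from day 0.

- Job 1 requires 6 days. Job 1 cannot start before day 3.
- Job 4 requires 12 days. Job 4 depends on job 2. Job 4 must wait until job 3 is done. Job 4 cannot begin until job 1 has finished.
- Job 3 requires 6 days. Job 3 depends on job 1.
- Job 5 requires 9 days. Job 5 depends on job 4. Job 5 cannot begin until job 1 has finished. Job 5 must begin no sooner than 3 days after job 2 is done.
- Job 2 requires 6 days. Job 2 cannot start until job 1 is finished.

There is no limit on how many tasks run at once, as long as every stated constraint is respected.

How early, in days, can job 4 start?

After its own release at day 3, job 1 can start at day 3 and finishes at day 9.
Job 3 cannot begin until job 1 (finishes day 9). It runs from day 9 to 9 + 6 = day 15.
After job 1 (finishes day 9), job 2 can start at day 9 and finishes at day 15.
Job 4 waits on job 2 (finishes day 15); job 3 (finishes day 15); job 1 (finishes day 9). The latest of these is day 15, which is the earliest job 4 can start.

15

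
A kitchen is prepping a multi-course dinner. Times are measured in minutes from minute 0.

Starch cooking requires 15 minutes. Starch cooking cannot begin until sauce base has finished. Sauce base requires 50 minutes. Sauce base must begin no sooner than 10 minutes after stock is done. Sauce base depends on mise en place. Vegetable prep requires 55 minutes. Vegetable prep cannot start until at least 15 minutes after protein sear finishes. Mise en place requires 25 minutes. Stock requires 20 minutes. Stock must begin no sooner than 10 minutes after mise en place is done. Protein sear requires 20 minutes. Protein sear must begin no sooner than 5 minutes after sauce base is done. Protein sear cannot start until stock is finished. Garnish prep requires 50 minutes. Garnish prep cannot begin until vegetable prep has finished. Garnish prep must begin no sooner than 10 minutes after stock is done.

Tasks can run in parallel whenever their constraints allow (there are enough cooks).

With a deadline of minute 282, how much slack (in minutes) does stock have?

Mise en place has no prerequisites, so it starts at minute 0 and finishes at minute 25.
After mise en place (finishes minute 25, plus 10-minute gap → minute 35), stock can start at minute 35 and finishes at minute 55.

Working backward from the deadline:
To finish by minute 282, garnish prep (duration 50) must start no later than minute 232.
Vegetable prep must finish before garnish prep (must start by minute 232). With a 55-minute duration, vegetable prep must start by 232 − 55 = minute 177.
Protein sear has to be done before vegetable prep (must start by minute 177, minus 15-minute gap → minute 162). That means finishing by minute 162, i.e. starting by 162 − 20 = minute 142.
Starch cooking must finish by minute 282; it takes 15 minutes, so it must start by 282 − 15 = minute 267.
For sauce base: protein sear (must start by minute 142, minus 5-minute gap → minute 137); starch cooking (must start by minute 267). The most restrictive is minute 137; with a 50-minute duration, sauce base must start by minute 87.
Stock feeds sauce base (must start by minute 87, minus 10-minute gap → minute 77); protein sear (must start by minute 142); garnish prep (must start by minute 232, minus 10-minute gap → minute 222). Taking the minimum, stock must finish by minute 77 and start by 77 − 20 = minute 57.
So stock can start as early as minute 35 and as late as minute 57, giving 57 − 35 = 22 minutes of slack.

22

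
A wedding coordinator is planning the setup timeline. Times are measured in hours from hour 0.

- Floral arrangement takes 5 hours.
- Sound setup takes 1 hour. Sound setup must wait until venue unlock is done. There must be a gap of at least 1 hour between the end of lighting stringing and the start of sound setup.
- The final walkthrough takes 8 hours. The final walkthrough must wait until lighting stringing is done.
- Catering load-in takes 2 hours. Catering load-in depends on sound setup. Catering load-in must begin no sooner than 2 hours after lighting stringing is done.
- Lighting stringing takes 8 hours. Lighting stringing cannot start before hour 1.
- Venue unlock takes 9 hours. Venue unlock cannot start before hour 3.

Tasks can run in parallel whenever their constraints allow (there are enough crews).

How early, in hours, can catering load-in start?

13

Lighting stringing waits on its own release at hour 1, so it starts at hour 1 and finishes at 1 + 8 = hour 9.
Venue unlock waits on its own release at hour 3, so it starts at hour 3 and finishes at 3 + 9 = hour 12.
Sound setup has to wait for venue unlock (finishes hour 12); lighting stringing (finishes hour 9, plus 1-hour gap → hour 10). The latest of these is hour 12, so sound setup runs hour 12 to 12 + 1 = hour 13.
Catering load-in waits on sound setup (finishes hour 13); lighting stringing (finishes hour 9, plus 2-hour gap → hour 11). The latest of these is hour 13, which is the earliest catering load-in can start.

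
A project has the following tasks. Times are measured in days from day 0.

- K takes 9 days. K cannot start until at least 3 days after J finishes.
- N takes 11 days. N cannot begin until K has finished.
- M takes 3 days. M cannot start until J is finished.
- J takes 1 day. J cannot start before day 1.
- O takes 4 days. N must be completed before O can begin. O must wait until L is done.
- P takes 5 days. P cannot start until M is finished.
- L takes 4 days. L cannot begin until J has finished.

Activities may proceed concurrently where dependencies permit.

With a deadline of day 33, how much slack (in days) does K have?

4

J cannot begin until its own release at day 1. It runs from day 1 to 1 + 1 = day 2.
K cannot begin until J (finishes day 2, plus 3-day gap → day 5). It runs from day 5 to 5 + 9 = day 14.

Working backward from the deadline:
O must finish by day 33; it takes 4 days, so it must start by 33 − 4 = day 29.
N has to be done before O (must start by day 29). That means finishing by day 29, i.e. starting by 29 − 11 = day 18.
K feeds into N (must start by day 18); so K must finish by day 18 and therefore start by day 9.
So K can start as early as day 5 and as late as day 9, giving 9 − 5 = 4 days of slack.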